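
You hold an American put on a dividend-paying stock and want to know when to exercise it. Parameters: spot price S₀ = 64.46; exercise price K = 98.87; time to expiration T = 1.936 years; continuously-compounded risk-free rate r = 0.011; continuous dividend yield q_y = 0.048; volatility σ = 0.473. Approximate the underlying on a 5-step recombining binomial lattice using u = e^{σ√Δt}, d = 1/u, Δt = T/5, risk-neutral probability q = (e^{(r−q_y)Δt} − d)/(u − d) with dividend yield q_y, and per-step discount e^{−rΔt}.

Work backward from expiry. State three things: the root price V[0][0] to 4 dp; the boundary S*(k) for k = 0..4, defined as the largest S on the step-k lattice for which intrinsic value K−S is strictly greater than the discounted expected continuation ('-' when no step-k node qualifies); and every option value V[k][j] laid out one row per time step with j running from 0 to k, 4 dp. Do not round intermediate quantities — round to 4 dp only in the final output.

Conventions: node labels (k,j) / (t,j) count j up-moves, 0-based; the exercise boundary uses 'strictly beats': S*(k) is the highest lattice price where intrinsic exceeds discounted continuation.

params: Δt=0.38720 u=1.34222 d=0.74503 q=0.40313 e^(-rΔt)=0.99575
t_5 payoffs: 84.0732 72.2126 50.8451 12.3504 0.0000 0.0000
t_4: node(4,0) S=19.8606 payoff=79.0094 vs cont=78.9549 → 79.0094 [stop]  node(4,1) S=35.7801 payoff=63.0899 vs cont=63.3285 → 63.3285 [wait]  node(4,2) S=64.4600 payoff=34.4100 vs cont=35.1768 → 35.1768 [wait]  node(4,3) S=116.1285 payoff=0.0000 vs cont=7.3403 → 7.3403 [wait]  node(4,4) S=209.2123 payoff=0.0000 vs cont=0.0000 → 0.0000 [wait]  ⇒ S*(4)=19.8606
t_3: node(3,0) S=26.6574 payoff=72.2126 vs cont=72.3791 → 72.3791 [wait]  node(3,1) S=48.0249 payoff=50.8451 vs cont=51.7589 → 51.7589 [wait]  node(3,2) S=86.5196 payoff=12.3504 vs cont=23.8533 → 23.8533 [wait]  node(3,3) S=155.8701 payoff=0.0000 vs cont=4.3626 → 4.3626 [wait]  ⇒ S*(3)=-
t_2: node(2,0) S=35.7801 payoff=63.0899 vs cont=63.7942 → 63.7942 [wait]  node(2,1) S=64.4600 payoff=34.4100 vs cont=40.3372 → 40.3372 [wait]  node(2,2) S=116.1285 payoff=0.0000 vs cont=15.9281 → 15.9281 [wait]  ⇒ S*(2)=-
t_1: node(1,0) S=48.0249 payoff=50.8451 vs cont=54.1072 → 54.1072 [wait]  node(1,1) S=86.5196 payoff=12.3504 vs cont=30.3677 → 30.3677 [wait]  ⇒ S*(1)=-
t_0: node(0,0) S=64.4600 payoff=34.4100 vs cont=44.3479 → 44.3479 [wait]  ⇒ S*(0)=-

price = 44.3479
boundary = - - - - 19.8606
tree:
44.3479
54.1072 30.3677
63.7942 40.3372 15.9281
72.3791 51.7589 23.8533 4.3626
79.0094 63.3285 35.1768 7.3403 0.0000
84.0732 72.2126 50.8451 12.3504 0.0000 0.0000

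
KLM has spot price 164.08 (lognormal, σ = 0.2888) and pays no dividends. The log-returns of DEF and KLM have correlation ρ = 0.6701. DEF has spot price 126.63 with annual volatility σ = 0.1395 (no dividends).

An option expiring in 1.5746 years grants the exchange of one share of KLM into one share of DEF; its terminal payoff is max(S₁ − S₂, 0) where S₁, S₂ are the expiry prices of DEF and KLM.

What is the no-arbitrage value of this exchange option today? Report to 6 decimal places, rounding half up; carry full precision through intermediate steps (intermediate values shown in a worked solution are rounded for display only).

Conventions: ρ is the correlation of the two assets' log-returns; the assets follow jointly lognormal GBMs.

exchange price = 3.749610

σ_eff = √(σ₁² + σ₂² − 2ρσ₁σ₂) = √(0.1395² + 0.2888² − 2·0.6701·0.1395·0.2888) = 0.221071
d₁ = (ln(S₁/S₂) + (q₂ − q₁ + σ_eff²/2)T) / (σ_eff√T) = (ln(126.63/164.08) + (0.0 − 0.0 + 0.024436)·1.5746) / 0.277406 = -0.795251
d₂ = d₁ − σ_eff√T = -0.795251 − 0.277406 = -1.072657
N(d₁) = 0.213234,  N(d₂) = 0.141713
V = S₁·e^{−q₁T}·N(d₁) − S₂·e^{−q₂T}·N(d₂) = 27.001800 − 23.252190 = 3.749610
Key observation: r never enters — measured in units of KLM, the claim is a call on S₁/S₂ struck at 1, so only the dividend yields and σ_eff matter.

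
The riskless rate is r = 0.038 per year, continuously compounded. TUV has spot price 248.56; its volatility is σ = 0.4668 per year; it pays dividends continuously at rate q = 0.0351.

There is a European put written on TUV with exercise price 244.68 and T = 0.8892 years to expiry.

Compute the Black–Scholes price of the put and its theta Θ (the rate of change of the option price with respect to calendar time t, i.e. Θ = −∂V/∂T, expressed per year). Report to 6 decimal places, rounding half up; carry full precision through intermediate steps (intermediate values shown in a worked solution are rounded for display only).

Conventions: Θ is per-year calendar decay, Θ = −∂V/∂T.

σ√T = 0.4668·√0.8892 = 0.440180
d₁ = (ln(S/K) + (r−q+σ²/2)T) / (σ√T) = (ln(248.56/244.68) + (0.038−0.0351+0.4668²/2)·0.8892) / 0.440180 = (0.015733 + 0.099458) / 0.440180 = 0.261691
d₂ = d₁ − σ√T = 0.261691 − 0.440180 = -0.178490
e^{−rT} = 0.966775
e^{−qT} = 0.969271
N(−d₁) = 0.396780,  N(−d₂) = 0.570831
Put price V = K·e^{−rT}·N(−d₂) − S·e^{−qT}·N(−d₁) = 135.030295 − 95.593039 = 39.437256
φ(d₁) = (1/√(2π))·e^{−d₁²/2} = 0.385513
Θ = −S·e^{−qT}·φ(d₁)·σ/(2√T) − q·S·e^{−qT}·N(−d₁) + r·K·e^{−rT}·N(−d₂) = −22.988838 − 3.355316 + 5.131151 = -21.213003

price = 39.437256
Θ = -21.213003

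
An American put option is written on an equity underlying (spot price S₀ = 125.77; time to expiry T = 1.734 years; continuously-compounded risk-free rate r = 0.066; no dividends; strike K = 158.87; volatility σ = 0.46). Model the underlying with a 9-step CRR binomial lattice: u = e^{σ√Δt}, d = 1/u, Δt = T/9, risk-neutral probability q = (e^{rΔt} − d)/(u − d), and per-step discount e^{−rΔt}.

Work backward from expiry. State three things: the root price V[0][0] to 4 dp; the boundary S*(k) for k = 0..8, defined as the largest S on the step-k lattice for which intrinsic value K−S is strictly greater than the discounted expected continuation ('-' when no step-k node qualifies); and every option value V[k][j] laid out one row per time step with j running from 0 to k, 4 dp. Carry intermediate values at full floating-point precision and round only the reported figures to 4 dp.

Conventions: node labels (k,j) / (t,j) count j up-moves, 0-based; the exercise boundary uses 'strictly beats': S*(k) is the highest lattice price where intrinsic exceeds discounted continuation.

Δt=0.19267  u=1.22374  d=0.81717  q=0.48117  discount=0.98736
step 9 (expiry): payoffs max(K−S,0) = 138.4350 128.2677 113.0419 90.2407 56.0949 4.9603 0.0000 0.0000 0.0000 0.0000
step 8: (k=8,j=0): S=25.0072, K−S=133.8628, hold=131.8554 ⇒ V=133.8628 exercise | (k=8,j=1): S=37.4492, K−S=121.4208, hold=119.4134 ⇒ V=121.4208 exercise | (k=8,j=2): S=56.0817, K−S=102.7883, hold=100.7809 ⇒ V=102.7883 exercise | (k=8,j=3): S=83.9845, K−S=74.8855, hold=72.8781 ⇒ V=74.8855 exercise | (k=8,j=4): S=125.7700, K−S=33.1000, hold=31.0926 ⇒ V=33.1000 exercise | (k=8,j=5): S=188.3455, K−S=0.0000, hold=2.5410 ⇒ V=2.5410 continue | (k=8,j=6): S=282.0547, K−S=0.0000, hold=0.0000 ⇒ V=0.0000 continue | (k=8,j=7): S=422.3879, K−S=0.0000, hold=0.0000 ⇒ V=0.0000 continue | (k=8,j=8): S=632.5423, K−S=0.0000, hold=0.0000 ⇒ V=0.0000 continue  boundary S*=125.7700
step 7: (k=7,j=0): S=30.6023, K−S=128.2677, hold=126.2603 ⇒ V=128.2677 exercise | (k=7,j=1): S=45.8281, K−S=113.0419, hold=111.0345 ⇒ V=113.0419 exercise | (k=7,j=2): S=68.6293, K−S=90.2407, hold=88.2333 ⇒ V=90.2407 exercise | (k=7,j=3): S=102.7751, K−S=56.0949, hold=54.0875 ⇒ V=56.0949 exercise | (k=7,j=4): S=153.9097, K−S=4.9603, hold=18.1635 ⇒ V=18.1635 continue | (k=7,j=5): S=230.4858, K−S=0.0000, hold=1.3017 ⇒ V=1.3017 continue | (k=7,j=6): S=345.1615, K−S=0.0000, hold=0.0000 ⇒ V=0.0000 continue | (k=7,j=7): S=516.8928, K−S=0.0000, hold=0.0000 ⇒ V=0.0000 continue  boundary S*=102.7751
step 6: (k=6,j=0): S=37.4492, K−S=121.4208, hold=119.4134 ⇒ V=121.4208 exercise | (k=6,j=1): S=56.0817, K−S=102.7883, hold=100.7809 ⇒ V=102.7883 exercise | (k=6,j=2): S=83.9845, K−S=74.8855, hold=72.8781 ⇒ V=74.8855 exercise | (k=6,j=3): S=125.7700, K−S=33.1000, hold=37.3653 ⇒ V=37.3653 continue | (k=6,j=4): S=188.3455, K−S=0.0000, hold=9.9232 ⇒ V=9.9232 continue | (k=6,j=5): S=282.0547, K−S=0.0000, hold=0.6668 ⇒ V=0.6668 continue | (k=6,j=6): S=422.3879, K−S=0.0000, hold=0.0000 ⇒ V=0.0000 continue  boundary S*=83.9845
step 5: (k=5,j=0): S=45.8281, K−S=113.0419, hold=111.0345 ⇒ V=113.0419 exercise | (k=5,j=1): S=68.6293, K−S=90.2407, hold=88.2333 ⇒ V=90.2407 exercise | (k=5,j=2): S=102.7751, K−S=56.0949, hold=56.1139 ⇒ V=56.1139 continue | (k=5,j=3): S=153.9097, K−S=4.9603, hold=23.8557 ⇒ V=23.8557 continue | (k=5,j=4): S=230.4858, K−S=0.0000, hold=5.4002 ⇒ V=5.4002 continue | (k=5,j=5): S=345.1615, K−S=0.0000, hold=0.3416 ⇒ V=0.3416 continue  boundary S*=68.6293
step 4: (k=4,j=0): S=56.0817, K−S=102.7883, hold=100.7809 ⇒ V=102.7883 exercise | (k=4,j=1): S=83.9845, K−S=74.8855, hold=72.8872 ⇒ V=74.8855 exercise | (k=4,j=2): S=125.7700, K−S=33.1000, hold=40.0794 ⇒ V=40.0794 continue | (k=4,j=3): S=188.3455, K−S=0.0000, hold=14.7863 ⇒ V=14.7863 continue | (k=4,j=4): S=282.0547, K−S=0.0000, hold=2.9287 ⇒ V=2.9287 continue  boundary S*=83.9845
step 3: (k=3,j=0): S=68.6293, K−S=90.2407, hold=88.2333 ⇒ V=90.2407 exercise | (k=3,j=1): S=102.7751, K−S=56.0949, hold=57.4033 ⇒ V=57.4033 continue | (k=3,j=2): S=153.9097, K−S=4.9603, hold=27.5565 ⇒ V=27.5565 continue | (k=3,j=3): S=230.4858, K−S=0.0000, hold=8.9660 ⇒ V=8.9660 continue  boundary S*=68.6293
step 2: (k=2,j=0): S=83.9845, K−S=74.8855, hold=73.4998 ⇒ V=74.8855 exercise | (k=2,j=1): S=125.7700, K−S=33.1000, hold=42.4981 ⇒ V=42.4981 continue | (k=2,j=2): S=188.3455, K−S=0.0000, hold=18.3762 ⇒ V=18.3762 continue  boundary S*=83.9845
step 1: (k=1,j=0): S=102.7751, K−S=56.0949, hold=58.5524 ⇒ V=58.5524 continue | (k=1,j=1): S=153.9097, K−S=4.9603, hold=30.5011 ⇒ V=30.5011 continue  boundary S*=-
step 0: (k=0,j=0): S=125.7700, K−S=33.1000, hold=44.4857 ⇒ V=44.4857 continue  boundary S*=-

price = 44.4857
boundary = - - 83.9845 68.6293 83.9845 68.6293 83.9845 102.7751 125.7700
tree:
44.4857
58.5524 30.5011
74.8855 42.4981 18.3762
90.2407 57.4033 27.5565 8.9660
102.7883 74.8855 40.0794 14.7863 2.9287
113.0419 90.2407 56.1139 23.8557 5.4002 0.3416
121.4208 102.7883 74.8855 37.3653 9.9232 0.6668 0.0000
128.2677 113.0419 90.2407 56.0949 18.1635 1.3017 0.0000 0.0000
133.8628 121.4208 102.7883 74.8855 33.1000 2.5410 0.0000 0.0000 0.0000
138.4350 128.2677 113.0419 90.2407 56.0949 4.9603 0.0000 0.0000 0.0000 0.0000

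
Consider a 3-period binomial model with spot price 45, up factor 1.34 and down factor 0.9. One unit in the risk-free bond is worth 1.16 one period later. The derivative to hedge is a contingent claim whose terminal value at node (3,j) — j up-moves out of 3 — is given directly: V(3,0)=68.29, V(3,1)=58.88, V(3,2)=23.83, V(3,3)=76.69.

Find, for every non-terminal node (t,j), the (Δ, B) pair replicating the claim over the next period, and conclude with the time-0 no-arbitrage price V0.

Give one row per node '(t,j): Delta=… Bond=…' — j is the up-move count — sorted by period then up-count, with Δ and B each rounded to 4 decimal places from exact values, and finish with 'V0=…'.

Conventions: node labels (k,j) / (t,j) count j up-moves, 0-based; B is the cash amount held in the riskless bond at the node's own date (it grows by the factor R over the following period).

Risk-neutral probability p* = (R−d)/(u−d) = (1.16−0.9)/(1.34−0.9) = 0.5909.
Expiry values: V(3,0)=68.2900, V(3,1)=58.8800, V(3,2)=23.8300, V(3,3)=76.6900
(2,0): S=36.4500. Δ = (V_up−V_dn)/(S_up−S_dn) = (58.8800−68.2900)/(48.8430−32.8050) = -0.5867. V = [p*·58.8800 + (1−p*)·68.2900]/1.16 = 54.0772. B = V − Δ·S = 75.4636.
(2,1): S=54.2700. Δ = (V_up−V_dn)/(S_up−S_dn) = (23.8300−58.8800)/(72.7218−48.8430) = -1.4678. V = [p*·23.8300 + (1−p*)·58.8800]/1.16 = 32.9040. B = V − Δ·S = 112.5631.
(2,2): S=80.8020. Δ = (V_up−V_dn)/(S_up−S_dn) = (76.6900−23.8300)/(108.2747−72.7218) = 1.4868. V = [p*·76.6900 + (1−p*)·23.8300]/1.16 = 47.4702. B = V − Δ·S = -72.6661.
(1,0): S=40.5000. Δ = (V_up−V_dn)/(S_up−S_dn) = (32.9040−54.0772)/(54.2700−36.4500) = -1.1882. V = [p*·32.9040 + (1−p*)·54.0772]/1.16 = 35.8326. B = V − Δ·S = 83.9535.
(1,1): S=60.3000. Δ = (V_up−V_dn)/(S_up−S_dn) = (47.4702−32.9040)/(80.8020−54.2700) = 0.5490. V = [p*·47.4702 + (1−p*)·32.9040]/1.16 = 35.7856. B = V − Δ·S = 2.6806.
(0,0): S=45.0000. Δ = (V_up−V_dn)/(S_up−S_dn) = (35.7856−35.8326)/(60.3000−40.5000) = -0.0024. V = [p*·35.7856 + (1−p*)·35.8326]/1.16 = 30.8662. B = V − Δ·S = 30.9729.
Sanity check at the root: Δ(0,0)·S0 + B(0,0) reproduces V0 = 30.8662.

(0,0): Delta=-0.0024 Bond=30.9729
(1,0): Delta=-1.1882 Bond=83.9535
(1,1): Delta=0.5490 Bond=2.6806
(2,0): Delta=-0.5867 Bond=75.4636
(2,1): Delta=-1.4678 Bond=112.5631
(2,2): Delta=1.4868 Bond=-72.6661
V0=30.8662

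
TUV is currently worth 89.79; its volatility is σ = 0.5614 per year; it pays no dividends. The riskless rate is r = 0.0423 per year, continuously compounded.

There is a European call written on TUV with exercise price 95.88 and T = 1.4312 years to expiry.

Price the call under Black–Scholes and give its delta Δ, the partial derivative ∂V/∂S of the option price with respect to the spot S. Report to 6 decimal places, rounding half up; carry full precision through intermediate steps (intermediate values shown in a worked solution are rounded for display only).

σ√T = 0.5614·√1.4312 = 0.671618
d₁ = (ln(S/K) + (r+σ²/2)T) / (σ√T) = (ln(89.79/95.88) + (0.0423+0.5614²/2)·1.4312) / 0.671618 = (-0.065624 + 0.286075) / 0.671618 = 0.328239
d₂ = d₁ − σ√T = 0.328239 − 0.671618 = -0.343379
e^{−rT} = 0.941256
N(d₁) = 0.628635,  N(d₂) = 0.365657
Call price V = S·N(d₁) − K·e^{−rT}·N(d₂) = 56.445106 − 32.999658 = 23.445447
Δ = N(d₁) = 0.628635

price = 23.445447
Δ = 0.628635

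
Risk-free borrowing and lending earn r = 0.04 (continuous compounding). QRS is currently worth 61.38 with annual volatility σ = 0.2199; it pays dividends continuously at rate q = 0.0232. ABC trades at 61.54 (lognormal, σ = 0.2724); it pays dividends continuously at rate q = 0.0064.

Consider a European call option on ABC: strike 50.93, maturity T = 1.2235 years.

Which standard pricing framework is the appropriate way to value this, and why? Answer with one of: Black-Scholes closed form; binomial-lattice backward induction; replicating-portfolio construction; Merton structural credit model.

framework: Black-Scholes closed form

Key observation: a European claim on ABC (strike 50.93) — a lognormal (GBM) underlying with constant rate and volatility — has an exact closed-form value; no lattice or capital structure is involved.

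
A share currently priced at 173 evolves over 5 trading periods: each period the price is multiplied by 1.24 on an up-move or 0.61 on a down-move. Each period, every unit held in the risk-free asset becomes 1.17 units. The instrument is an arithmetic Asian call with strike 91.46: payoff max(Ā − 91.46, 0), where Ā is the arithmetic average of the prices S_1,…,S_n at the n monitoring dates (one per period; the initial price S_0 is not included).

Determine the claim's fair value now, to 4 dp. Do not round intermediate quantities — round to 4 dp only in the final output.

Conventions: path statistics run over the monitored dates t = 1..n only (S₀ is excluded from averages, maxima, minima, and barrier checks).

Risk-neutral up-probability p* = (R−d)/(u−d) = (1.17−0.61)/(1.24−0.61) = 0.8889; the claim prices as the p*-weighted sum of path payoffs discounted by R^5.
Enumerate all 2^5 = 32 price paths (U = up ×1.24, D = down ×0.61); each path with k up-moves has probability p*^k·(1−p*)^(5−k).
DDDDD: Ā=49.5472, payoff=0.0000, prob=0.000017
UDDDD: Ā=100.7188, payoff=9.2588, prob=0.000135
DUDDD: Ā=78.9208, payoff=0.0000, prob=0.000135
UUDDD: Ā=160.4292, payoff=68.9692, prob=0.001084
DDUDD: Ā=65.6241, payoff=0.0000, prob=0.000135
UDUDD: Ā=133.3997, payoff=41.9397, prob=0.001084
DUUDD: Ā=111.6017, payoff=20.1417, prob=0.001084
UUUDD: Ā=226.8625, payoff=135.4025, prob=0.008671
DDDUD: Ā=57.5130, payoff=0.0000, prob=0.000135
UDDUD: Ā=116.9117, payoff=25.4517, prob=0.001084
DUDUD: Ā=95.1137, payoff=3.6537, prob=0.001084
UUDUD: Ā=193.3459, payoff=101.8859, prob=0.008671
DDUUD: Ā=81.8169, payoff=0.0000, prob=0.001084
UDUUD: Ā=166.3164, payoff=74.8564, prob=0.008671
DUUUD: Ā=144.5184, payoff=53.0584, prob=0.008671
UUUUD: Ā=293.7750, payoff=202.3150, prob=0.069366
DDDDU: Ā=52.5653, payoff=0.0000, prob=0.000135
UDDDU: Ā=106.8540, payoff=15.3940, prob=0.001084
DUDDU: Ā=85.0560, payoff=0.0000, prob=0.001084
UUDDU: Ā=172.9008, payoff=81.4408, prob=0.008671
DDUDU: Ā=71.7592, payoff=0.0000, prob=0.001084
UDUDU: Ā=145.8712, payoff=54.4112, prob=0.008671
DUUDU: Ā=124.0732, payoff=32.6132, prob=0.008671
UUUDU: Ā=252.2145, payoff=160.7545, prob=0.069366
DDDUU: Ā=63.6482, payoff=0.0000, prob=0.001084
UDDUU: Ā=129.3832, payoff=37.9232, prob=0.008671
DUDUU: Ā=107.5852, payoff=16.1252, prob=0.008671
UUDUU: Ā=218.6978, payoff=127.2378, prob=0.069366
DDUUU: Ā=94.2885, payoff=2.8285, prob=0.008671
UDUUU: Ā=191.6683, payoff=100.2083, prob=0.069366
DUUUU: Ā=169.8703, payoff=78.4103, prob=0.069366
UUUUU: Ā=345.3102, payoff=253.8502, prob=0.554929
Price = Σ prob·payoff / R^5 = 192.581616 / 2.192448 = 87.8386

price = 87.8386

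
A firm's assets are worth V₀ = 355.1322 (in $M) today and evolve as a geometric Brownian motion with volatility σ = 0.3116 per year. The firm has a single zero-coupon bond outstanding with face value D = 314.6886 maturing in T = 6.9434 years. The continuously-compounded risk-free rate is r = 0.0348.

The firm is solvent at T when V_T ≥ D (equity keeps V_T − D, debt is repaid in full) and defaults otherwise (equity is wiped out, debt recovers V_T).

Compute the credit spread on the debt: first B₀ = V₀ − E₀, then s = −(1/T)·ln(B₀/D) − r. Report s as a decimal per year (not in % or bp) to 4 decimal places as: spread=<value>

Work the structural quantities from V₀ = 355.1322 against face 314.6886:
d₁ = [ln(V₀/D) + (r + σ²/2)T] / (σ√T)
   = [ln(355.1322/314.6886) + (0.0348 + 0.5·0.3116²)·6.9434] / (0.3116·√6.9434)
   = [0.120907 + 0.578714] / 0.821076 = 0.852077
d₂ = d₁ − σ√T = 0.852077 − 0.821076 = 0.031000
N(d₁) = 0.802914,  N(d₂) = 0.512365,  e^(−rT) = 0.785346
E₀ = V₀·N(d₁) − D·e^(−rT)·N(d₂)
   = 355.1322·0.802914 − 314.6886·0.785346·0.512365 = 158.514940
B₀ = V₀ − E₀ = 355.1322 − 158.514940 = 196.617260
spread = −(1/T)·ln(B₀/D) − r = −(1/6.9434)·ln(196.617260/314.6886) − 0.0348 = 0.03293693

spread=0.0329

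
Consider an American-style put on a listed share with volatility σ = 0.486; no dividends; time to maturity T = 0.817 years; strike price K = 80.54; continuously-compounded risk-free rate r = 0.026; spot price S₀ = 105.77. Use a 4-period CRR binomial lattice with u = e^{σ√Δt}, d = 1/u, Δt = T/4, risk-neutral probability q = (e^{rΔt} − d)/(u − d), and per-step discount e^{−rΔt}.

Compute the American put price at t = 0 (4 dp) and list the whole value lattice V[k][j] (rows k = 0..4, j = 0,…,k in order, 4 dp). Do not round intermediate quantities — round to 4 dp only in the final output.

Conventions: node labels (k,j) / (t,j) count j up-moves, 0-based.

price = 6.7157
tree:
6.7157
10.8013 1.9458
16.9722 3.6048 0.0000
25.8140 6.6781 0.0000 0.0000
36.6057 12.3716 0.0000 0.0000 0.0000

Δt=0.20425, u=1.24563, d=0.80281, q=0.45733, disc=e^(-rΔt)=0.99470
k=4 terminal: V=max(K-S,0) → 36.6057 12.3716 0.0000 0.0000 0.0000
k=3: j=0 S=54.7260 intr=25.8140 cont=25.3875 V=25.8140[EX]; j=1 S=84.9127 intr=0.0000 cont=6.6781 V=6.6781[hold]; j=2 S=131.7505 intr=0.0000 cont=0.0000 V=0.0000[hold]; j=3 S=204.4239 intr=0.0000 cont=0.0000 V=0.0000[hold]
k=2: j=0 S=68.1684 intr=12.3716 cont=16.9722 V=16.9722[hold]; j=1 S=105.7700 intr=0.0000 cont=3.6048 V=3.6048[hold]; j=2 S=164.1126 intr=0.0000 cont=0.0000 V=0.0000[hold]
k=1: j=0 S=84.9127 intr=0.0000 cont=10.8013 V=10.8013[hold]; j=1 S=131.7505 intr=0.0000 cont=1.9458 V=1.9458[hold]
k=0: j=0 S=105.7700 intr=0.0000 cont=6.7157 V=6.7157[hold]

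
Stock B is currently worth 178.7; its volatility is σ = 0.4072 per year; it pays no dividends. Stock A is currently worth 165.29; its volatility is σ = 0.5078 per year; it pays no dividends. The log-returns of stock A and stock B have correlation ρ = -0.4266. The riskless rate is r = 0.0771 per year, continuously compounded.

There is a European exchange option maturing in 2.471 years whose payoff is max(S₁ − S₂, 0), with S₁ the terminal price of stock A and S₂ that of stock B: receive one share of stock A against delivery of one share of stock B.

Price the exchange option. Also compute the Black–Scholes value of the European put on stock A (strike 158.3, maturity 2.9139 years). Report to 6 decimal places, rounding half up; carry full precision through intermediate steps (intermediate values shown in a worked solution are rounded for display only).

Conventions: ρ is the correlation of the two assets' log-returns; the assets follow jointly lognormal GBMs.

exchange price = 72.104623
price(stock A put K=158.3) = 31.645714

σ_eff = √(σ₁² + σ₂² − 2ρσ₁σ₂) = √(0.5078² + 0.4072² − 2·-0.4266·0.5078·0.4072) = 0.774657
d₁ = (ln(S₁/S₂) + (q₂ − q₁ + σ_eff²/2)T) / (σ_eff√T) = (ln(165.29/178.7) + (0.0 − 0.0 + 0.300047)·2.471) / 1.217716 = 0.544798
d₂ = d₁ − σ_eff√T = 0.544798 − 1.217716 = -0.672918
N(d₁) = 0.707054,  N(d₂) = 0.250500
V = S₁·e^{−q₁T}·N(d₁) − S₂·e^{−q₂T}·N(d₂) = 116.868920 − 44.764298 = 72.104623
[vanilla: stock A put K=158.3]
σ√T = 0.5078·√2.9139 = 0.866822
d₁ = (ln(S/K) + (r+σ²/2)T) / (σ√T) = (ln(165.29/158.3) + (0.0771+0.5078²/2)·2.9139) / 0.866822 = (0.043210 + 0.600352) / 0.866822 = 0.742438
d₂ = d₁ − σ√T = 0.742438 − 0.866822 = -0.124384
e^{−rT} = 0.798786
N(−d₁) = 0.228911,  N(−d₂) = 0.549495
price = K·e^{−rT}·N(−d₂) − S·N(−d₁) = 69.482422 − 37.836708 = 31.645714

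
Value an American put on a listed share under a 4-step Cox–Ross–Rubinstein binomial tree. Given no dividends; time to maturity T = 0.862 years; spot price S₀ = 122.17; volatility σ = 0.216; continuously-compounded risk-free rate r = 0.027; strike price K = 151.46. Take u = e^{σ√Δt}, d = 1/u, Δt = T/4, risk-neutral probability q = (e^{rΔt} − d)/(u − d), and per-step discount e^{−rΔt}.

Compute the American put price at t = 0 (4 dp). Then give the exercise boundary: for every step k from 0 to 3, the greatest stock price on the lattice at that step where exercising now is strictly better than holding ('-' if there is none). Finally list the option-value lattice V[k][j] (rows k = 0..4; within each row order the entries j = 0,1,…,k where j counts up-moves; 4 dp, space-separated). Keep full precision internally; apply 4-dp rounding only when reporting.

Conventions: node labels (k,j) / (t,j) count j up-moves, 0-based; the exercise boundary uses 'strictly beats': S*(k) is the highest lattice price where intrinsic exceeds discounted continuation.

price = 29.5937
boundary = - 110.5140 122.1700 135.0554
tree:
29.5937
40.9460 18.7644
51.4900 29.2900 8.6232
61.0279 40.9460 16.4046 1.0652
69.6559 51.4900 29.2900 2.1602 0.0000

Δt=0.21550  u=1.10547  d=0.90459  q=0.50400  discount=0.99420
step 4 (expiry): payoffs max(K−S,0) = 69.6559 51.4900 29.2900 2.1602 0.0000
step 3: (k=3,j=0): S=90.4321, K−S=61.0279, hold=60.1492 ⇒ V=61.0279 exercise | (k=3,j=1): S=110.5140, K−S=40.9460, hold=40.0673 ⇒ V=40.9460 exercise | (k=3,j=2): S=135.0554, K−S=16.4046, hold=15.5259 ⇒ V=16.4046 exercise | (k=3,j=3): S=165.0466, K−S=0.0000, hold=1.0652 ⇒ V=1.0652 continue  boundary S*=135.0554
step 2: (k=2,j=0): S=99.9700, K−S=51.4900, hold=50.6112 ⇒ V=51.4900 exercise | (k=2,j=1): S=122.1700, K−S=29.2900, hold=28.4113 ⇒ V=29.2900 exercise | (k=2,j=2): S=149.2998, K−S=2.1602, hold=8.6232 ⇒ V=8.6232 continue  boundary S*=122.1700
step 1: (k=1,j=0): S=110.5140, K−S=40.9460, hold=40.0673 ⇒ V=40.9460 exercise | (k=1,j=1): S=135.0554, K−S=16.4046, hold=18.7644 ⇒ V=18.7644 continue  boundary S*=110.5140
step 0: (k=0,j=0): S=122.1700, K−S=29.2900, hold=29.5937 ⇒ V=29.5937 continue  boundary S*=-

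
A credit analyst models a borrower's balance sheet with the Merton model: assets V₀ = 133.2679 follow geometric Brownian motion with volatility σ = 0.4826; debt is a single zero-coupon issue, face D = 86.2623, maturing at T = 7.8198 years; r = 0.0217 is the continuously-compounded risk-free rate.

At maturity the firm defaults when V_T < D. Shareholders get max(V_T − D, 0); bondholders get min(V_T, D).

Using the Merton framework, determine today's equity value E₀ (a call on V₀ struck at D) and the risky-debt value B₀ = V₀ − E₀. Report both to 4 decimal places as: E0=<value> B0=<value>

E0=85.9712 B0=47.2967

Work the structural quantities from V₀ = 133.2679 against face 86.2623:
d₁ = [ln(V₀/D) + (r + σ²/2)T] / (σ√T)
   = [ln(133.2679/86.2623) + (0.0217 + 0.5·0.4826²)·7.8198] / (0.4826·√7.8198)
   = [0.434969 + 1.080316] / 1.349538 = 1.122817
d₂ = d₁ − σ√T = 1.122817 − 1.349538 = -0.226721
N(d₁) = 0.869242,  N(d₂) = 0.410320,  e^(−rT) = 0.843927
E₀ = V₀·N(d₁) − D·e^(−rT)·N(d₂)
   = 133.2679·0.869242 − 86.2623·0.843927·0.410320 = 85.971175
B₀ = V₀ − E₀ = 133.2679 − 85.971175 = 47.296725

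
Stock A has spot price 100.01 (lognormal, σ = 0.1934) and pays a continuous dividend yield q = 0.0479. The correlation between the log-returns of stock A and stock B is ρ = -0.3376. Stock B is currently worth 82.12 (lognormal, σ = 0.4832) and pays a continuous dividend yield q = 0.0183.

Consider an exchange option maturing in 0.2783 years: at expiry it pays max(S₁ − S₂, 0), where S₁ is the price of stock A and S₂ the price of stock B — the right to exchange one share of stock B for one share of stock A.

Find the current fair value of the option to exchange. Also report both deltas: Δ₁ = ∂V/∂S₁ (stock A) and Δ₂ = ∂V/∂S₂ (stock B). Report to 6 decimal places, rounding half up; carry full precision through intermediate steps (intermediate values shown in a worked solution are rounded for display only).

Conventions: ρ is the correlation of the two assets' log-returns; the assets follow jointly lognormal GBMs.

exchange price = 21.427954
Δ1 = 0.769579
Δ2 = -0.676298

σ_eff = √(σ₁² + σ₂² − 2ρσ₁σ₂) = √(0.1934² + 0.4832² − 2·-0.3376·0.1934·0.4832) = 0.577913
d₁ = (ln(S₁/S₂) + (q₂ − q₁ + σ_eff²/2)T) / (σ_eff√T) = (ln(100.01/82.12) + (0.0183 − 0.0479 + 0.166992)·0.2783) / 0.304873 = 0.771877
d₂ = d₁ − σ_eff√T = 0.771877 − 0.304873 = 0.467004
N(d₁) = 0.779906,  N(d₂) = 0.679752
V = S₁·e^{−q₁T}·N(d₁) − S₂·e^{−q₂T}·N(d₂) = 76.965581 − 55.537627 = 21.427954
Key observation: the rate r is irrelevant here: denominating values in stock B turns the exchange into a ratio option on S₁/S₂, and discounting at r drops out.
Δ₁ = e^{−q₁T}·N(d₁) = 0.769579;  Δ₂ = −e^{−q₂T}·N(d₂) = -0.676298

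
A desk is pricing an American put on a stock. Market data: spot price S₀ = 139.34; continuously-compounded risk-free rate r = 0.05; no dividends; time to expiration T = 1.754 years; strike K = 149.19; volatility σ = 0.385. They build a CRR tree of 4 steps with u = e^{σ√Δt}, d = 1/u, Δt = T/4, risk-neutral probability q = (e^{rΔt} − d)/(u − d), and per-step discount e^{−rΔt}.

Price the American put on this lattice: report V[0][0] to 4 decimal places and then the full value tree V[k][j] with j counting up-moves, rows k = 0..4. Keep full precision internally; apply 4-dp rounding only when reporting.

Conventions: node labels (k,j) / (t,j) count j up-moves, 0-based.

params: Δt=0.43850 u=1.29039 d=0.77496 q=0.47961 e^(-rΔt)=0.97831
t_4 payoffs: 98.9335 65.5076 9.8500 0.0000 0.0000
k=3: node(3,0) S=64.8504 payoff=84.3396 vs cont=81.1042 → 84.3396 [stop]  node(3,1) S=107.9829 payoff=41.2071 vs cont=37.9717 → 41.2071 [stop]  node(3,2) S=179.8029 payoff=0.0000 vs cont=5.0146 → 5.0146 [wait]  node(3,3) S=299.3910 payoff=0.0000 vs cont=0.0000 → 0.0000 [wait]
k=2: node(2,0) S=83.6824 payoff=65.5076 vs cont=62.2723 → 65.5076 [stop]  node(2,1) S=139.3400 payoff=9.8500 vs cont=23.3315 → 23.3315 [wait]  node(2,2) S=232.0159 payoff=0.0000 vs cont=2.5530 → 2.5530 [wait]
k=1: node(1,0) S=107.9829 payoff=41.2071 vs cont=44.2974 → 44.2974 [wait]  node(1,1) S=179.8029 payoff=0.0000 vs cont=13.0760 → 13.0760 [wait]
k=0: node(0,0) S=139.3400 payoff=9.8500 vs cont=28.6873 → 28.6873 [wait]

price = 28.6873
tree:
28.6873
44.2974 13.0760
65.5076 23.3315 2.5530
84.3396 41.2071 5.0146 0.0000
98.9335 65.5076 9.8500 0.0000 0.0000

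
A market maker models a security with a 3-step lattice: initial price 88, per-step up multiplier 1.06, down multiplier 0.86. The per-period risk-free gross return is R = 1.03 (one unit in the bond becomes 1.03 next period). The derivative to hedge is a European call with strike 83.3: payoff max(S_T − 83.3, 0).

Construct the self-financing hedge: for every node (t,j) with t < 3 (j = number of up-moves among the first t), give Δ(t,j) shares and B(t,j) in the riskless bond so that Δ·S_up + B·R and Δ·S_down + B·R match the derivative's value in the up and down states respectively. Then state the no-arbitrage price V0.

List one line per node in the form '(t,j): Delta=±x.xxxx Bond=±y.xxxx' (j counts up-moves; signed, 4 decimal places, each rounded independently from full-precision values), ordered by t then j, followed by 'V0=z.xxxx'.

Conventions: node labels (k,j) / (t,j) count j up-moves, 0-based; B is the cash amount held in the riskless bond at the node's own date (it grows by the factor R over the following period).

The replicating-portfolio and risk-neutral prices coincide; use p* = (1.03−0.86)/(1.06−0.86) = 0.8500 for the latter.
Payoffs at expiry: V(3,0)=0.0000, V(3,1)=0.0000, V(3,2)=1.7340, V(3,3)=21.5094
(2,0): S=65.0848. Δ = (V_up−V_dn)/(S_up−S_dn) = (0.0000−0.0000)/(68.9899−55.9729) = 0.0000. V = [p*·0.0000 + (1−p*)·0.0000]/1.03 = 0.0000. B = V − Δ·S = 0.0000.
(2,1): S=80.2208. Δ = (V_up−V_dn)/(S_up−S_dn) = (1.7340−0.0000)/(85.0340−68.9899) = 0.1081. V = [p*·1.7340 + (1−p*)·0.0000]/1.03 = 1.4310. B = V − Δ·S = -7.2392.
(2,2): S=98.8768. Δ = (V_up−V_dn)/(S_up−S_dn) = (21.5094−1.7340)/(104.8094−85.0340) = 1.0000. V = [p*·21.5094 + (1−p*)·1.7340]/1.03 = 18.0030. B = V − Δ·S = -80.8738.
(1,0): S=75.6800. Δ = (V_up−V_dn)/(S_up−S_dn) = (1.4310−0.0000)/(80.2208−65.0848) = 0.0945. V = [p*·1.4310 + (1−p*)·0.0000]/1.03 = 1.1809. B = V − Δ·S = -5.9741.
(1,1): S=93.2800. Δ = (V_up−V_dn)/(S_up−S_dn) = (18.0030−1.4310)/(98.8768−80.2208) = 0.8883. V = [p*·18.0030 + (1−p*)·1.4310]/1.03 = 15.0653. B = V − Δ·S = -67.7948.
(0,0): S=88.0000. Δ = (V_up−V_dn)/(S_up−S_dn) = (15.0653−1.1809)/(93.2800−75.6800) = 0.7889. V = [p*·15.0653 + (1−p*)·1.1809]/1.03 = 12.6045. B = V − Δ·S = -56.8171.
Check: Δ(0,0)·S0 + B(0,0) = 12.6045 = V0.

(0,0): Delta=0.7889 Bond=-56.8171
(1,0): Delta=0.0945 Bond=-5.9741
(1,1): Delta=0.8883 Bond=-67.7948
(2,0): Delta=0.0000 Bond=0.0000
(2,1): Delta=0.1081 Bond=-7.2392
(2,2): Delta=1.0000 Bond=-80.8738
V0=12.6045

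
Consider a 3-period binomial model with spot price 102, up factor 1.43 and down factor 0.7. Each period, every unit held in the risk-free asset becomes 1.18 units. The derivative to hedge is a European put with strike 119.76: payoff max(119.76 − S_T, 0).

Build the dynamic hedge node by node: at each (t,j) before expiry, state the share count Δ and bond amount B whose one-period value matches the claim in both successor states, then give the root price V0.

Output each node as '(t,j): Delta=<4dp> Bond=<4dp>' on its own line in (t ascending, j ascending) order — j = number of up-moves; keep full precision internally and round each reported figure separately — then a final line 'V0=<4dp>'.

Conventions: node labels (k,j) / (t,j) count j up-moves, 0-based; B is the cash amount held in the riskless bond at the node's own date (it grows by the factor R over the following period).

(0,0): Delta=-0.2510 Bond=34.4772
(1,0): Delta=-0.7194 Bond=74.1250
(1,1): Delta=-0.1316 Bond=23.2654
(2,0): Delta=-1.0000 Bond=101.4915
(2,1): Delta=-0.6479 Bond=80.1633
(2,2): Delta=0.0000 Bond=0.0000
V0=8.8718

Under the risk-neutral measure, an up-move has probability p* = (R−d)/(u−d) = 0.6575 and values discount at R = 1.18.
Expiry values: V(3,0)=84.7740, V(3,1)=48.2886, V(3,2)=0.0000, V(3,3)=0.0000
Node (2,0) S=49.9800: V=(p*·48.2886+(1−p*)·84.7740)/1.18=51.5115; Δ=(48.2886−84.7740)/(71.4714−34.9860)=-1.0000; B=V−Δ·S=101.4915
Node (2,1) S=102.1020: V=(p*·0.0000+(1−p*)·48.2886)/1.18=14.0146; Δ=(0.0000−48.2886)/(146.0059−71.4714)=-0.6479; B=V−Δ·S=80.1633
Node (2,2) S=208.5798: V=(p*·0.0000+(1−p*)·0.0000)/1.18=0.0000; Δ=(0.0000−0.0000)/(298.2691−146.0059)=0.0000; B=V−Δ·S=0.0000
Node (1,0) S=71.4000: V=(p*·14.0146+(1−p*)·51.5115)/1.18=22.7593; Δ=(14.0146−51.5115)/(102.1020−49.9800)=-0.7194; B=V−Δ·S=74.1250
Node (1,1) S=145.8600: V=(p*·0.0000+(1−p*)·14.0146)/1.18=4.0674; Δ=(0.0000−14.0146)/(208.5798−102.1020)=-0.1316; B=V−Δ·S=23.2654
Node (0,0) S=102.0000: V=(p*·4.0674+(1−p*)·22.7593)/1.18=8.8718; Δ=(4.0674−22.7593)/(145.8600−71.4000)=-0.2510; B=V−Δ·S=34.4772
Verification: the root portfolio costs Δ(0,0)·S0 + B(0,0) = 8.8718, matching V0.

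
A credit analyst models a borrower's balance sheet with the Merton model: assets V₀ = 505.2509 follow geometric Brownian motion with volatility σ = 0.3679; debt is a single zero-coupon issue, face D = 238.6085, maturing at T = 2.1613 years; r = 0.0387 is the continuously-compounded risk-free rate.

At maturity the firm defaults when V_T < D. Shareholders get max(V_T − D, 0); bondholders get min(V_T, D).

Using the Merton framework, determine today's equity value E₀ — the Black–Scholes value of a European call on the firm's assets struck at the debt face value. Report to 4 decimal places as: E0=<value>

E0=290.4581

Work the structural quantities from V₀ = 505.2509 against face 238.6085:
d₁ = [ln(V₀/D) + (r + σ²/2)T] / (σ√T)
   = [ln(505.2509/238.6085) + (0.0387 + 0.5·0.3679²)·2.1613] / (0.3679·√2.1613)
   = [0.750231 + 0.229909] / 0.540863 = 1.812177
d₂ = d₁ − σ√T = 1.812177 − 0.540863 = 1.271314
N(d₁) = 0.965021,  N(d₂) = 0.898192,  e^(−rT) = 0.919760
E₀ = V₀·N(d₁) − D·e^(−rT)·N(d₂)
   = 505.2509·0.965021 − 238.6085·0.919760·0.898192 = 290.458071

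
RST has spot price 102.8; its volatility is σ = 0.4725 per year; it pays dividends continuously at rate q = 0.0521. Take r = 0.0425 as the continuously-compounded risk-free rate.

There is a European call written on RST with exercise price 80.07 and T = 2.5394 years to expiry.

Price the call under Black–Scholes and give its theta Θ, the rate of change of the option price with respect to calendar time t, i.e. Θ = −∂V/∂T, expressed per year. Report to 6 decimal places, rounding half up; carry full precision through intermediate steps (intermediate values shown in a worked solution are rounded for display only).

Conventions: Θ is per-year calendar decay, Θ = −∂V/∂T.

σ√T = 0.4725·√2.5394 = 0.752952
d₁ = (ln(S/K) + (r−q+σ²/2)T) / (σ√T) = (ln(102.8/80.07) + (0.0425−0.0521+0.4725²/2)·2.5394) / 0.752952 = (0.249884 + 0.259090) / 0.752952 = 0.675972
d₂ = d₁ − σ√T = 0.675972 − 0.752952 = -0.076980
e^{−rT} = 0.897695
e^{−qT} = 0.876076
N(d₁) = 0.750471,  N(d₂) = 0.469320
Call price V = S·e^{−qT}·N(d₁) − K·e^{−rT}·N(d₂) = 67.587829 − 33.733970 = 33.853859
φ(d₁) = (1/√(2π))·e^{−d₁²/2} = 0.317459
Θ = −S·e^{−qT}·φ(d₁)·σ/(2√T) + q·S·e^{−qT}·N(d₁) − r·K·e^{−rT}·N(d₂) = −4.238658 + 3.521326 − 1.433694 = -2.151025

price = 33.853859
Θ = -2.151025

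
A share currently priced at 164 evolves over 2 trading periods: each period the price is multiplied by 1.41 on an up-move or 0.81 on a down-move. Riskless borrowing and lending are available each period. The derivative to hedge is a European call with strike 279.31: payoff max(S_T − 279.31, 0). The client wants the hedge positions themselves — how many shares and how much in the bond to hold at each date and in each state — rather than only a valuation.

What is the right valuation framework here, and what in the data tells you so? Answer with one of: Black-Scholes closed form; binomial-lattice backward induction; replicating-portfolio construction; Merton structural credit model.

framework: replicating-portfolio construction

Key observation: what is demanded is not a single number but the (Δ, B) position at each node of the 1.41/0.81 tree starting at 164; constructing those positions is the replicating-portfolio method.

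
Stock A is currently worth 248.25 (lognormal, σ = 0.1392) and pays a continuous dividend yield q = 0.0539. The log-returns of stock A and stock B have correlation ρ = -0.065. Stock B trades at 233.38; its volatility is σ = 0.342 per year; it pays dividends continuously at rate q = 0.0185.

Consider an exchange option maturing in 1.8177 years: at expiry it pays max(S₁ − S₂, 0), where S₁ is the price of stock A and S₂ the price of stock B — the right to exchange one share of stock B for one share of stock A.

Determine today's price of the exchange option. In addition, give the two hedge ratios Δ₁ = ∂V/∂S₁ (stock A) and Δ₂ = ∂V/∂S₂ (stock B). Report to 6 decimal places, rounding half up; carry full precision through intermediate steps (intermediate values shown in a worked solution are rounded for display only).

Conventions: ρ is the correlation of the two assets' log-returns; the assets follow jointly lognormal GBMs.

exchange price = 44.984720
Δ1 = 0.542631
Δ2 = -0.384452

σ_eff = √(σ₁² + σ₂² − 2ρσ₁σ₂) = √(0.1392² + 0.342² − 2·-0.065·0.1392·0.342) = 0.377531
d₁ = (ln(S₁/S₂) + (q₂ − q₁ + σ_eff²/2)T) / (σ_eff√T) = (ln(248.25/233.38) + (0.0185 − 0.0539 + 0.071265)·1.8177) / 0.508995 = 0.249432
d₂ = d₁ − σ_eff√T = 0.249432 − 0.508995 = -0.259563
N(d₁) = 0.598487,  N(d₂) = 0.397600
V = S₁·e^{−q₁T}·N(d₁) − S₂·e^{−q₂T}·N(d₂) = 134.708240 − 89.723520 = 44.984720
Key observation: r never enters — measured in units of stock B, the claim is a call on S₁/S₂ struck at 1, so only the dividend yields and σ_eff matter.
Δ₁ = e^{−q₁T}·N(d₁) = 0.542631;  Δ₂ = −e^{−q₂T}·N(d₂) = -0.384452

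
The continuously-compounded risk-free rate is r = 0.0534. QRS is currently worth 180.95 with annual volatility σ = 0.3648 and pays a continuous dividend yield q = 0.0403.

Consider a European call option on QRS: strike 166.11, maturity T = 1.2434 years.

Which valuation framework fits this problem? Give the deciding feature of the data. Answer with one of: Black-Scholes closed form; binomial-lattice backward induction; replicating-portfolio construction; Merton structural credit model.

framework: Black-Scholes closed form

Key observation: a European-exercise option on QRS struck at 166.11 — a GBM underlying with constant parameters — admits an analytic price: the data contain no early exercise, no discrete tree, no debt structure.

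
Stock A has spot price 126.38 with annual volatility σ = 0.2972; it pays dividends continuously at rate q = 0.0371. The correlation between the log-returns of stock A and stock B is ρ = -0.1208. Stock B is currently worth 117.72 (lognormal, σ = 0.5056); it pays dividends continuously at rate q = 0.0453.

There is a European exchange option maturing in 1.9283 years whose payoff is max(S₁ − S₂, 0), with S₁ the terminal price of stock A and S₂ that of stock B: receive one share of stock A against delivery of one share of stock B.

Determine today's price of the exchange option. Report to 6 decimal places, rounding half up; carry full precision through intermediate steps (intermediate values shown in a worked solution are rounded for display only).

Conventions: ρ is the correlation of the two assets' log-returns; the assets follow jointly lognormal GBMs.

σ_eff = √(σ₁² + σ₂² − 2ρσ₁σ₂) = √(0.2972² + 0.5056² − 2·-0.1208·0.2972·0.5056) = 0.616655
d₁ = (ln(S₁/S₂) + (q₂ − q₁ + σ_eff²/2)T) / (σ_eff√T) = (ln(126.38/117.72) + (0.0453 − 0.0371 + 0.190132)·1.9283) / 0.856307 = 0.529515
d₂ = d₁ − σ_eff√T = 0.529515 − 0.856307 = -0.326792
N(d₁) = 0.701776,  N(d₂) = 0.371913
V = S₁·e^{−q₁T}·N(d₁) − S₂·e^{−q₂T}·N(d₂) = 82.567156 − 40.119419 = 42.447737
Key observation: r never enters — measured in units of stock B, the claim is a call on S₁/S₂ struck at 1, so only the dividend yields and σ_eff matter.

exchange price = 42.447737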